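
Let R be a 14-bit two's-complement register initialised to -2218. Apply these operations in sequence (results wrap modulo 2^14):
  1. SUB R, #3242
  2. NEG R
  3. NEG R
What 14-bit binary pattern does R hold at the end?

10101010101100

Start: R = -2218 = 11011101010110.
R = -2218 − 3242 = -5460 = 10101010101100
R = −(-5460) = 5460 = 01010101010100
R = −(5460) = -5460 = 10101010101100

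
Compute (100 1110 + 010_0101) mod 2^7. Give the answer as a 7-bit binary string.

  1001110
+ 0100101
= 1110011

1110011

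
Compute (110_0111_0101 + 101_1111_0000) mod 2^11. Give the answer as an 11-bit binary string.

10001100101

  11001110101
+ 10111110000
= 10001100101  (discard carry-out 1)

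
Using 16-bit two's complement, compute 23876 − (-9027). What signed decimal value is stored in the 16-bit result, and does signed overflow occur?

-32633; overflow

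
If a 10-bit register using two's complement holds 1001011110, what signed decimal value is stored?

-418

MSB is 1, so the value is negative.
Unsigned reading: 606. Subtract 2^10 = 1024: 606 − 1024 = -418.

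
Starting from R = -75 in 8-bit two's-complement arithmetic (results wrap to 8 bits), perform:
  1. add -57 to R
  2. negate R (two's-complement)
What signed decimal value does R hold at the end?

Start: R = -75 = 10110101.
R = -75 + (-57) = -132; wraps to 124 = 01111100
R = −(124) = -124 = 10000100

-124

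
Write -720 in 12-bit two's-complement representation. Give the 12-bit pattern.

|-720| = 720 = 001011010000 in 12 bits.
Invert the bits: 110100101111. Add 1: 110100110000.
Check: 110100110000 reads as 3376 − 4096 = -720.

110100110000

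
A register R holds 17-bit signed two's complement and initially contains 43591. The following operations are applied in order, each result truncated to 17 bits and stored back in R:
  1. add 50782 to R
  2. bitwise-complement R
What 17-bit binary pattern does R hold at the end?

Start: R = 43591 = 01010101001000111.
R = 43591 + 50782 = 94373; wraps to -36699 = 10111000010100101
R = NOT 10111000010100101 = 01000111101011010 = 36698

01000111101011010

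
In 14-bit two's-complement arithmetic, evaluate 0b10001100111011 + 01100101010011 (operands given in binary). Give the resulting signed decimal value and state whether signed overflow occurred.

-882; no overflow

0b10001100111011 → 10001100111011 = -7365 (signed)
01100101010011 = 6483 (signed)
  10001100111011
+ 01100101010011
= 11110010001110
Result 11110010001110: MSB = 1 → 15502 − 16384 = -882.
Addends have opposite signs, so signed overflow cannot occur.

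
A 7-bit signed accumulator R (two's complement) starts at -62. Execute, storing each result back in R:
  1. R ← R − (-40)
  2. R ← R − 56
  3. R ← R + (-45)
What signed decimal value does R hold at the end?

Start: R = -62 = 1000010.
R = -62 − (-40) = -22 = 1101010
R = -22 − 56 = -78; wraps to 50 = 0110010
R = 50 + (-45) = 5 = 0000101

5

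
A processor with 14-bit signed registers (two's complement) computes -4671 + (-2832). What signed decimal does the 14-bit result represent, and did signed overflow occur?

-7503; no overflow

-4671 → 10110111000001
-2832 → 11010011110000
  10110111000001
+ 11010011110000
= 10001010110001  (discard carry-out 1)
Result 10001010110001: MSB = 1 → 8881 − 16384 = -7503.
Both addends are negative and so is the stored result: no signed overflow.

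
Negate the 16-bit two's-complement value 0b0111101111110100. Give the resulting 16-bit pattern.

Invert: 1000010000001011. Add 1: 1000010000001100.
Check: 0111101111110100 = 31732, 1000010000001100 = -31732.

1000010000001100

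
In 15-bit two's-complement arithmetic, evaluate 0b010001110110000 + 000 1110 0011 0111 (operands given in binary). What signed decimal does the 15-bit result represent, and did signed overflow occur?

12775; no overflow

0b010001110110000 → 010001110110000 = 9136 (signed)
000 1110 0011 0111 → 000111000110111 = 3639 (signed)
  010001110110000
+ 000111000110111
= 011000111100111
Result 011000111100111: MSB = 0 → value 12775.
Both addends are non-negative and so is the stored result: no signed overflow.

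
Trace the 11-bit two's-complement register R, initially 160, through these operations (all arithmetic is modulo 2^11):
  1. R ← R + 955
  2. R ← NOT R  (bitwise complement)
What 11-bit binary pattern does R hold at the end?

Start: R = 160 = 00010100000.
R = 160 + 955 = 1115; wraps to -933 = 10001011011
R = NOT 10001011011 = 01110100100 = 932

01110100100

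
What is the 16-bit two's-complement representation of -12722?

|-12722| = 12722 = 0011000110110010 in 16 bits.
Invert the bits: 1100111001001101. Add 1: 1100111001001110.
Check: 1100111001001110 reads as 52814 − 65536 = -12722.

1100111001001110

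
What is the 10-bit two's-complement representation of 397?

397 is non-negative, so write it directly in 10 bits: 0110001101.

0110001101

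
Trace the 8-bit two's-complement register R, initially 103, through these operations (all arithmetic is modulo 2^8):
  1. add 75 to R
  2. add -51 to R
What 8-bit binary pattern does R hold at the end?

Start: R = 103 = 01100111.
R = 103 + 75 = 178; wraps to -78 = 10110010
R = -78 + (-51) = -129; wraps to 127 = 01111111

01111111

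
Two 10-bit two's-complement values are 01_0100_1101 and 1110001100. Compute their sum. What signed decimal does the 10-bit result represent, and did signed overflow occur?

01_0100_1101 → 0101001101 = 333 (signed)
1110001100 = -116 (signed)
  0101001101
+ 1110001100
= 0011011001  (discard carry-out 1)
Result 0011011001: MSB = 0 → value 217.
Addends have opposite signs, so signed overflow cannot occur.

217; no overflow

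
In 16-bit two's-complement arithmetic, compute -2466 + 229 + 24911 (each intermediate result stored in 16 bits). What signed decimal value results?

22674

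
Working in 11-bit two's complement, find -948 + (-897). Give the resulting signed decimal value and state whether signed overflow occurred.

203; overflow

-948 → 10001001100
-897 → 10001111111
  10001001100
+ 10001111111
= 00011001011  (discard carry-out 1)
Result 00011001011: MSB = 0 → value 203.
Both addends are negative but the stored result is non-negative: signed overflow. The true value -948 + (-897) = -1845 lies outside [-1024, 1023].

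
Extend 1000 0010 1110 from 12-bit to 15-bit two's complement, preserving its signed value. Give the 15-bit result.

111100000101110

MSB of 100000101110 is 1; replicate it into the new high bits.
111|100000101110 → 111100000101110 (still -2002).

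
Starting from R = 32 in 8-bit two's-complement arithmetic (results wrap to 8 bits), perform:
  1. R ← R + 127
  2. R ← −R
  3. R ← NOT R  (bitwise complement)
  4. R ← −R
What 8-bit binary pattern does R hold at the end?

Start: R = 32 = 00100000.
R = 32 + 127 = 159; wraps to -97 = 10011111
R = −(-97) = 97 = 01100001
R = NOT 01100001 = 10011110 = -98
R = −(-98) = 98 = 01100010

01100010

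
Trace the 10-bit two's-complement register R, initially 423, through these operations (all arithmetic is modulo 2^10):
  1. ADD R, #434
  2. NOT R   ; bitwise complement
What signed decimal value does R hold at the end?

166

Start: R = 423 = 0110100111.
R = 423 + 434 = 857; wraps to -167 = 1101011001
R = NOT 1101011001 = 0010100110 = 166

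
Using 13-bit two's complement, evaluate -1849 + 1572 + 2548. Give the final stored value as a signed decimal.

-1849 + 1572 = -277 (1111011101011)
-277 + 2548 = 2271 (0100011011111)

2271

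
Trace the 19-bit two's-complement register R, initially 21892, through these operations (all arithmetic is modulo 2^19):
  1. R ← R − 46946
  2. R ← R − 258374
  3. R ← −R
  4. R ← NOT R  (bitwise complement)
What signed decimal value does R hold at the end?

Start: R = 21892 = 0000101010110000100.
R = 21892 − 46946 = -25054 = 1111001111000100010
R = -25054 − 258374 = -283428; wraps to 240860 = 0111010110011011100
R = −(240860) = -240860 = 1000101001100100100
R = NOT 1000101001100100100 = 0111010110011011011 = 240859

240859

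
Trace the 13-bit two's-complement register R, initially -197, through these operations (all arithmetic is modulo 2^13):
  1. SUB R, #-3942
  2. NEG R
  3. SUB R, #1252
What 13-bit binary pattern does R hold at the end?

0110001111011

Start: R = -197 = 1111100111011.
R = -197 − (-3942) = 3745 = 0111010100001
R = −(3745) = -3745 = 1000101011111
R = -3745 − 1252 = -4997; wraps to 3195 = 0110001111011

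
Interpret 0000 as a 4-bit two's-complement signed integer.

MSB is 0, so the value is non-negative: 0000 = 0.

0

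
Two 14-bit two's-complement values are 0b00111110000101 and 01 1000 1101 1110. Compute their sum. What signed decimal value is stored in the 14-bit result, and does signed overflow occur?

-6045; overflow

0b00111110000101 → 00111110000101 = 3973 (signed)
01 1000 1101 1110 → 01100011011110 = 6366 (signed)
  00111110000101
+ 01100011011110
= 10100001100011
Result 10100001100011: MSB = 1 → 10339 − 16384 = -6045.
Both addends are non-negative but the stored result is negative: signed overflow. The true value 3973 + 6366 = 10339 lies outside [-8192, 8191].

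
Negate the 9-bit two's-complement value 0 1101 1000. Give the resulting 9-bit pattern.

Invert: 100100111. Add 1: 100101000.
Check: 011011000 = 216, 100101000 = -216.

100101000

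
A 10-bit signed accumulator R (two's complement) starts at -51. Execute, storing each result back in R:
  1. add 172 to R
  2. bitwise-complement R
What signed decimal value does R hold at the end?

Start: R = -51 = 1111001101.
R = -51 + 172 = 121 = 0001111001
R = NOT 0001111001 = 1110000110 = -122

-122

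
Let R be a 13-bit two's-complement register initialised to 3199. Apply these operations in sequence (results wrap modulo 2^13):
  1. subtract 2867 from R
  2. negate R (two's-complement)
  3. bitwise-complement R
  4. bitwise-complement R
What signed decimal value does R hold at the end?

Start: R = 3199 = 0110001111111.
R = 3199 − 2867 = 332 = 0000101001100
R = −(332) = -332 = 1111010110100
R = NOT 1111010110100 = 0000101001011 = 331
R = NOT 0000101001011 = 1111010110100 = -332

-332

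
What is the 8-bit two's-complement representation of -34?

11011110

|-34| = 34 = 00100010 in 8 bits.
Invert the bits: 11011101. Add 1: 11011110.
Check: 11011110 reads as 222 − 256 = -34.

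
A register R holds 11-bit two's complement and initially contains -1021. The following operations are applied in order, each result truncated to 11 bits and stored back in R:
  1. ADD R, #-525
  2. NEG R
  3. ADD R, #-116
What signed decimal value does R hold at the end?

-618

Start: R = -1021 = 10000000011.
R = -1021 + (-525) = -1546; wraps to 502 = 00111110110
R = −(502) = -502 = 11000001010
R = -502 + (-116) = -618 = 10110010110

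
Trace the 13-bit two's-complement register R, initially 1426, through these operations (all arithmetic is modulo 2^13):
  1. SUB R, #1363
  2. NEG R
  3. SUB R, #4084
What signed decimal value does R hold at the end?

4045

Start: R = 1426 = 0010110010010.
R = 1426 − 1363 = 63 = 0000000111111
R = −(63) = -63 = 1111111000001
R = -63 − 4084 = -4147; wraps to 4045 = 0111111001101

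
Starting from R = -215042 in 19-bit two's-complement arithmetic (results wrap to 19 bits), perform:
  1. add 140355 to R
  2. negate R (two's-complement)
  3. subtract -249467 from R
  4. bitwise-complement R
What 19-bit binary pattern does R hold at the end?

0110000110111000101

Start: R = -215042 = 1001011011111111110.
R = -215042 + 140355 = -74687 = 1101101110001000001
R = −(-74687) = 74687 = 0010010001110111111
R = 74687 − (-249467) = 324154; wraps to -200134 = 1001111001000111010
R = NOT 1001111001000111010 = 0110000110111000101 = 200133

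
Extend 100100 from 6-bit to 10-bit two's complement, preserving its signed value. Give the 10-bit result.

1111100100

MSB of 100100 is 1; replicate it into the new high bits.
1111|100100 → 1111100100 (still -28).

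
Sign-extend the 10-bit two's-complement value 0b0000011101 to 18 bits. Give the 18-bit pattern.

000000000000011101

MSB of 0000011101 is 0; replicate it into the new high bits.
00000000|0000011101 → 000000000000011101 (still 29).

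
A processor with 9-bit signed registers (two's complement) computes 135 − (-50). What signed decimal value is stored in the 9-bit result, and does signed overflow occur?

135 → 010000111
-50 → 111001110
Subtract via negate-and-add: invert 111001110 + 1 = 000110010 (i.e. 50).
  010000111
+ 000110010
= 010111001
Result 010111001: MSB = 0 → value 185.
Both addends (after negating the subtrahend) are non-negative and so is the stored result: no signed overflow.

185; no overflow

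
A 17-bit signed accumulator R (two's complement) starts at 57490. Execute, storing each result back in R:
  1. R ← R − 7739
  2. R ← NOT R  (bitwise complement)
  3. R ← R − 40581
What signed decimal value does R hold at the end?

Start: R = 57490 = 01110000010010010.
R = 57490 − 7739 = 49751 = 01100001001010111
R = NOT 01100001001010111 = 10011110110101000 = -49752
R = -49752 − 40581 = -90333; wraps to 40739 = 01001111100100011

40739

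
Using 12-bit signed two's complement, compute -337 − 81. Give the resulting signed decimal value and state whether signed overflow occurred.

-337 → 111010101111
81 → 000001010001
Subtract via negate-and-add: invert 000001010001 + 1 = 111110101111 (i.e. -81).
  111010101111
+ 111110101111
= 111001011110  (discard carry-out 1)
Result 111001011110: MSB = 1 → 3678 − 4096 = -418.
Both addends (after negating the subtrahend) are negative and so is the stored result: no signed overflow.

-418; no overflow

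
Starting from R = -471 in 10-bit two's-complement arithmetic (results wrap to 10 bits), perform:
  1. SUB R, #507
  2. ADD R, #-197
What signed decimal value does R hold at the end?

Start: R = -471 = 1000101001.
R = -471 − 507 = -978; wraps to 46 = 0000101110
R = 46 + (-197) = -151 = 1101101001

-151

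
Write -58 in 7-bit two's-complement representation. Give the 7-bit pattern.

|-58| = 58 = 0111010 in 7 bits.
Invert the bits: 1000101. Add 1: 1000110.

1000110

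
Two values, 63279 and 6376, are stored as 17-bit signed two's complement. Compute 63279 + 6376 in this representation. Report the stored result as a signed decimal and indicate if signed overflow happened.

-61417; overflow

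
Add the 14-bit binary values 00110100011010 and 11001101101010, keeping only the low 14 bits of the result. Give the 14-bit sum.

00000010000100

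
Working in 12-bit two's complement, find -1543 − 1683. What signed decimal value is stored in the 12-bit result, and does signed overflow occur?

870; overflow

-1543 → 100111111001
1683 → 011010010011
Subtract via negate-and-add: invert 011010010011 + 1 = 100101101101 (i.e. -1683).
  100111111001
+ 100101101101
= 001101100110  (discard carry-out 1)
Result 001101100110: MSB = 0 → value 870.
Both addends (after negating the subtrahend) are negative but the stored result is non-negative: signed overflow. The true value -1543 − 1683 = -3226 lies outside [-2048, 2047].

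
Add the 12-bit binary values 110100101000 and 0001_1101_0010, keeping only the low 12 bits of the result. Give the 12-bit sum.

  110100101000
+ 000111010010
= 111011111010

111011111010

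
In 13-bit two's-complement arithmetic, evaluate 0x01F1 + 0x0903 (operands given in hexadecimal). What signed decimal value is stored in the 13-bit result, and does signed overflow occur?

0x01F1 = 0000111110001 = 497 (signed)
0x0903 = 0100100000011 = 2307 (signed)
  0000111110001
+ 0100100000011
= 0101011110100
Result 0101011110100: MSB = 0 → value 2804.
Both addends are non-negative and so is the stored result: no signed overflow.

2804; no overflow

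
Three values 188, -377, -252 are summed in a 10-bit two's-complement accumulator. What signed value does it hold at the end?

-441

188 + (-377) = -189 (1101000011)
-189 + (-252) = -441 (1001000111)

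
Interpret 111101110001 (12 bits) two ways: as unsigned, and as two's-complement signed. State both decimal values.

unsigned = 3953, signed = -143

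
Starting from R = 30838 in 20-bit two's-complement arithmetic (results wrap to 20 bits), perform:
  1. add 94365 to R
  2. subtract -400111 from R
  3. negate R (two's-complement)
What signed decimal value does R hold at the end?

Start: R = 30838 = 00000111100001110110.
R = 30838 + 94365 = 125203 = 00011110100100010011
R = 125203 − (-400111) = 525314; wraps to -523262 = 10000000010000000010
R = −(-523262) = 523262 = 01111111101111111110

523262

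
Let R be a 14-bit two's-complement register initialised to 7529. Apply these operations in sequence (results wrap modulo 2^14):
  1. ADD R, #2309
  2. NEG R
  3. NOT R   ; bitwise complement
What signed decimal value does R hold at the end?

-6547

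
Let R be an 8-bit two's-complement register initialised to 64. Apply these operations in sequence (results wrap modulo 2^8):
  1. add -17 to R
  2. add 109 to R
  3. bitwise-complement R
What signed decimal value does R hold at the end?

99

Start: R = 64 = 01000000.
R = 64 + (-17) = 47 = 00101111
R = 47 + 109 = 156; wraps to -100 = 10011100
R = NOT 10011100 = 01100011 = 99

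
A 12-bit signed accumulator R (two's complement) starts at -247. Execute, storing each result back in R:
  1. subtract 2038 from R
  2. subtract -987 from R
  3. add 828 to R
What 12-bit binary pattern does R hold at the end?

Start: R = -247 = 111100001001.
R = -247 − 2038 = -2285; wraps to 1811 = 011100010011
R = 1811 − (-987) = 2798; wraps to -1298 = 101011101110
R = -1298 + 828 = -470 = 111000101010

111000101010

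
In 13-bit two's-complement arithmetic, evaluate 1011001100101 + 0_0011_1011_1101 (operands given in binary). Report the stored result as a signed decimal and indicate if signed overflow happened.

1011001100101 = -2459 (signed)
0_0011_1011_1101 → 0001110111101 = 957 (signed)
  1011001100101
+ 0001110111101
= 1101000100010
Result 1101000100010: MSB = 1 → 6690 − 8192 = -1502.
Addends have opposite signs, so signed overflow cannot occur.

-1502; no overflow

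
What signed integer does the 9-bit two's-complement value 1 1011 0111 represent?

-73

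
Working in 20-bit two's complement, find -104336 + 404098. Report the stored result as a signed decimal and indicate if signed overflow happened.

299762; no overflow

-104336 → 11100110100001110000
404098 → 01100010101010000010
  11100110100001110000
+ 01100010101010000010
= 01001001001011110010  (discard carry-out 1)
Result 01001001001011110010: MSB = 0 → value 299762.
Addends have opposite signs, so signed overflow cannot occur.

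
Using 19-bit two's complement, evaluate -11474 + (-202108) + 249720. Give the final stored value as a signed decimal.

36138

-11474 + (-202108) = -213582 (1001011110110110010)
-213582 + 249720 = 36138 (0001000110100101010)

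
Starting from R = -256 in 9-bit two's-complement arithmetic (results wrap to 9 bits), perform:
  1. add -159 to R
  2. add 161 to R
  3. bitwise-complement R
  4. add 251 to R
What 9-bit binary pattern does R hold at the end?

Start: R = -256 = 100000000.
R = -256 + (-159) = -415; wraps to 97 = 001100001
R = 97 + 161 = 258; wraps to -254 = 100000010
R = NOT 100000010 = 011111101 = 253
R = 253 + 251 = 504; wraps to -8 = 111111000

111111000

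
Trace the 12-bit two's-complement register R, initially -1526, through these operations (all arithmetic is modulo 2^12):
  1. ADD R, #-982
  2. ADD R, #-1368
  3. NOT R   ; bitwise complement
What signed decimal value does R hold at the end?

Start: R = -1526 = 101000001010.
R = -1526 + (-982) = -2508; wraps to 1588 = 011000110100
R = 1588 + (-1368) = 220 = 000011011100
R = NOT 000011011100 = 111100100011 = -221

-221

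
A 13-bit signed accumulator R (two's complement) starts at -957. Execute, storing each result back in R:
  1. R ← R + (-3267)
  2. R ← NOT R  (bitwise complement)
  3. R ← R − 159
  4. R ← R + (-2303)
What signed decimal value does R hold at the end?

1761

Start: R = -957 = 1110001000011.
R = -957 + (-3267) = -4224; wraps to 3968 = 0111110000000
R = NOT 0111110000000 = 1000001111111 = -3969
R = -3969 − 159 = -4128; wraps to 4064 = 0111111100000
R = 4064 + (-2303) = 1761 = 0011011100001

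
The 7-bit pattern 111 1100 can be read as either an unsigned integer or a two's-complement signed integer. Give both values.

Unsigned: 1111100 = 124.
Signed: MSB=1 → 124 − 128 = -4.

unsigned = 124, signed = -4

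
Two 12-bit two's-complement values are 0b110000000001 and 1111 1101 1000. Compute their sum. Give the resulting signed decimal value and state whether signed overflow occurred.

-1063; no overflow

0b110000000001 → 110000000001 = -1023 (signed)
1111 1101 1000 → 111111011000 = -40 (signed)
  110000000001
+ 111111011000
= 101111011001  (discard carry-out 1)
Result 101111011001: MSB = 1 → 3033 − 4096 = -1063.
Both addends are negative and so is the stored result: no signed overflow.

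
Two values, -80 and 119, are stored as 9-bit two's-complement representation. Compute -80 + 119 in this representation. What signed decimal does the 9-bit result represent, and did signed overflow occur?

39; no overflow

-80 → 110110000
119 → 001110111
  110110000
+ 001110111
= 000100111  (discard carry-out 1)
Result 000100111: MSB = 0 → value 39.
Addends have opposite signs, so signed overflow cannot occur.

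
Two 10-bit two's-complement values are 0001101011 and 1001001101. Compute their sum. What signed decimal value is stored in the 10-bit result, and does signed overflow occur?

0001101011 = 107 (signed)
1001001101 = -435 (signed)
  0001101011
+ 1001001101
= 1010111000
Result 1010111000: MSB = 1 → 696 − 1024 = -328.
Addends have opposite signs, so signed overflow cannot occur.

-328; no overflow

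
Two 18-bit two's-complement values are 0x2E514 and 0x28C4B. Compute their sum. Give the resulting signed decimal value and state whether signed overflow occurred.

94559; overflow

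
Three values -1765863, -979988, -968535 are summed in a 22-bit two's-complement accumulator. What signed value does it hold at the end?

-1765863 + (-979988) = -2745851 → wraps to 1448453 (0101100001101000000101)
1448453 + (-968535) = 479918 (0001110101001010101110)

479918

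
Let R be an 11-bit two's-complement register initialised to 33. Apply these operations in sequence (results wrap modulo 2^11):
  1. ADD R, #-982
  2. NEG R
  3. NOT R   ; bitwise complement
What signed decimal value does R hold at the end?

-950

Start: R = 33 = 00000100001.
R = 33 + (-982) = -949 = 10001001011
R = −(-949) = 949 = 01110110101
R = NOT 01110110101 = 10001001010 = -950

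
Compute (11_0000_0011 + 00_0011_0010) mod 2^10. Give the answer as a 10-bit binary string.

1100110101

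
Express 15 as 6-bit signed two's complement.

001111

15 is non-negative, so write it directly in 6 bits: 001111.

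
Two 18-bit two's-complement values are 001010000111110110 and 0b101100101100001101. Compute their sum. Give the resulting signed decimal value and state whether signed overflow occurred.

-37629; no overflow

001010000111110110 = 41462 (signed)
0b101100101100001101 → 101100101100001101 = -79091 (signed)
  001010000111110110
+ 101100101100001101
= 110110110100000011
Result 110110110100000011: MSB = 1 → 224515 − 262144 = -37629.
Addends have opposite signs, so signed overflow cannot occur.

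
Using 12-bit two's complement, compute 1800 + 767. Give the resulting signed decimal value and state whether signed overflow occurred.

-1529; overflow

1800 → 011100001000
767 → 001011111111
  011100001000
+ 001011111111
= 101000000111
Result 101000000111: MSB = 1 → 2567 − 4096 = -1529.
Both addends are non-negative but the stored result is negative: signed overflow. The true value 1800 + 767 = 2567 lies outside [-2048, 2047].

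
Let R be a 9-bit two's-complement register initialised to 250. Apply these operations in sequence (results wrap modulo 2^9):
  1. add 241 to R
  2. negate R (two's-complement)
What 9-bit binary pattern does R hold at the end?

000010101

Start: R = 250 = 011111010.
R = 250 + 241 = 491; wraps to -21 = 111101011
R = −(-21) = 21 = 000010101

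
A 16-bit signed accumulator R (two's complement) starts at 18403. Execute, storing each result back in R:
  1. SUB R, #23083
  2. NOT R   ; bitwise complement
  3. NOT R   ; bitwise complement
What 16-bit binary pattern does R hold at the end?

1110110110111000

Start: R = 18403 = 0100011111100011.
R = 18403 − 23083 = -4680 = 1110110110111000
R = NOT 1110110110111000 = 0001001001000111 = 4679
R = NOT 0001001001000111 = 1110110110111000 = -4680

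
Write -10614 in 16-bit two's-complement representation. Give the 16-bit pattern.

|-10614| = 10614 = 0010100101110110 in 16 bits.
Invert the bits: 1101011010001001. Add 1: 1101011010001010.
Check: 1101011010001010 reads as 54922 − 65536 = -10614.

1101011010001010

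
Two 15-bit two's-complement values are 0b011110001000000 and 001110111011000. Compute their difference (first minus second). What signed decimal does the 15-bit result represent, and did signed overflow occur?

0b011110001000000 → 011110001000000 = 15424 (signed)
001110111011000 = 7640 (signed)
Subtract via negate-and-add: invert 001110111011000 + 1 = 110001000101000 (i.e. -7640).
  011110001000000
+ 110001000101000
= 001111001101000  (discard carry-out 1)
Result 001111001101000: MSB = 0 → value 7784.
Addends (after negating the subtrahend) have opposite signs, so signed overflow cannot occur.

7784; no overflow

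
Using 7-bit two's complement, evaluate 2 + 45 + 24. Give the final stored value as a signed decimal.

2 + 45 = 47 (0101111)
47 + 24 = 71 → wraps to -57 (1000111)

-57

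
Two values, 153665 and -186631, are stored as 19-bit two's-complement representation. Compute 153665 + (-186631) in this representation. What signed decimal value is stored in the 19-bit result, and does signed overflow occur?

153665 → 0100101100001000001
-186631 → 1010010011011111001
  0100101100001000001
+ 1010010011011111001
= 1110111111100111010
Result 1110111111100111010: MSB = 1 → 491322 − 524288 = -32966.
Addends have opposite signs, so signed overflow cannot occur.

-32966; no overflow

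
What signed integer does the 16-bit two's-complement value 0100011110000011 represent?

18307

MSB is 0, so the value is non-negative: 0100011110000011 = 18307.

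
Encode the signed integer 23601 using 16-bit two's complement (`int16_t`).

23601 is non-negative, so write it directly in 16 bits: 0101110000110001.

0101110000110001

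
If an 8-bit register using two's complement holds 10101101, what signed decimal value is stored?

-83

MSB is 1, so the value is negative.
Unsigned reading: 173. Subtract 2^8 = 256: 173 − 256 = -83.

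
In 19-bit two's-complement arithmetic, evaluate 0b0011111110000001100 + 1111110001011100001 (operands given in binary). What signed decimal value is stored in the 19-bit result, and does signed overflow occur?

122605; no overflow

0b0011111110000001100 → 0011111110000001100 = 130060 (signed)
1111110001011100001 = -7455 (signed)
  0011111110000001100
+ 1111110001011100001
= 0011101111011101101  (discard carry-out 1)
Result 0011101111011101101: MSB = 0 → value 122605.
Addends have opposite signs, so signed overflow cannot occur.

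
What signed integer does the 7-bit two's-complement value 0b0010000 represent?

16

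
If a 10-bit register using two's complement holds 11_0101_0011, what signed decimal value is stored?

-173

MSB is 1, so the value is negative.
Unsigned reading: 851. Subtract 2^10 = 1024: 851 − 1024 = -173.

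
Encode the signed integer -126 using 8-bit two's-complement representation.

10000010

|-126| = 126 = 01111110 in 8 bits.
Invert the bits: 10000001. Add 1: 10000010.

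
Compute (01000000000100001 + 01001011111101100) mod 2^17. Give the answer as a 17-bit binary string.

10001100000001101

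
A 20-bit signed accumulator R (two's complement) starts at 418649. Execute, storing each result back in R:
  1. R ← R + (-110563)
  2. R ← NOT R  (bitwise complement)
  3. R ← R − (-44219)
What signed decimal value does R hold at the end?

-263868

Start: R = 418649 = 01100110001101011001.
R = 418649 + (-110563) = 308086 = 01001011001101110110
R = NOT 01001011001101110110 = 10110100110010001001 = -308087
R = -308087 − (-44219) = -263868 = 10111111100101000100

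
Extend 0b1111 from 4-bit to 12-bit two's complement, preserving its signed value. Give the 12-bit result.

111111111111

MSB of 1111 is 1; replicate it into the new high bits.
11111111|1111 → 111111111111 (still -1).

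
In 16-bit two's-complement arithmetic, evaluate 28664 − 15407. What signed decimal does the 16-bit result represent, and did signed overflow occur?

13257; no overflow

28664 → 0110111111111000
15407 → 0011110000101111
Subtract via negate-and-add: invert 0011110000101111 + 1 = 1100001111010001 (i.e. -15407).
  0110111111111000
+ 1100001111010001
= 0011001111001001  (discard carry-out 1)
Result 0011001111001001: MSB = 0 → value 13257.
Addends (after negating the subtrahend) have opposite signs, so signed overflow cannot occur.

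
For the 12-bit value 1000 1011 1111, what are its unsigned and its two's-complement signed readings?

unsigned = 2239, signed = -1857

Unsigned: 100010111111 = 2239.
Signed: MSB=1 → 2239 − 4096 = -1857.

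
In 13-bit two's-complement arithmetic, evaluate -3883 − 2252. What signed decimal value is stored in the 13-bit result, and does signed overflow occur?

2057; overflow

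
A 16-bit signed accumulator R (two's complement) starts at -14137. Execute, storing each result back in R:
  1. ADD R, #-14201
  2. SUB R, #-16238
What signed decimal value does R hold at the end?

-12100

Start: R = -14137 = 1100100011000111.
R = -14137 + (-14201) = -28338 = 1001000101001110
R = -28338 − (-16238) = -12100 = 1101000010111100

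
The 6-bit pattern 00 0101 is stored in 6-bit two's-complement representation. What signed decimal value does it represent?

MSB is 0, so the value is non-negative: 000101 = 5.

5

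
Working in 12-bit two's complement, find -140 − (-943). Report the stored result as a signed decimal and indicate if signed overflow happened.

-140 → 111101110100
-943 → 110001010001
Subtract via negate-and-add: invert 110001010001 + 1 = 001110101111 (i.e. 943).
  111101110100
+ 001110101111
= 001100100011  (discard carry-out 1)
Result 001100100011: MSB = 0 → value 803.
Addends (after negating the subtrahend) have opposite signs, so signed overflow cannot occur.

803; no overflow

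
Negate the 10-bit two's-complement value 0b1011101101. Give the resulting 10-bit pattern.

0100010011

Invert: 0100010010. Add 1: 0100010011.
Check: 1011101101 = -275, 0100010011 = 275.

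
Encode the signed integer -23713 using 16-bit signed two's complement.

|-23713| = 23713 = 0101110010100001 in 16 bits.
Invert the bits: 1010001101011110. Add 1: 1010001101011111.

1010001101011111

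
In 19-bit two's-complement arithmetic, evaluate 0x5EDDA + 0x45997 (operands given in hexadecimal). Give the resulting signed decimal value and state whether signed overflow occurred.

149361; overflow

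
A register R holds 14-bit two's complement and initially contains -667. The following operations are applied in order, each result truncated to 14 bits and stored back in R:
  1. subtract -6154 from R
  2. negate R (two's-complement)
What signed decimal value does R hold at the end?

-5487

Start: R = -667 = 11110101100101.
R = -667 − (-6154) = 5487 = 01010101101111
R = −(5487) = -5487 = 10101010010001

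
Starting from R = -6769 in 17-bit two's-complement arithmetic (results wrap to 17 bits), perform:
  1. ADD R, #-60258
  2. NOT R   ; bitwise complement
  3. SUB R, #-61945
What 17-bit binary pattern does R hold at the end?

Start: R = -6769 = 11110010110001111.
R = -6769 + (-60258) = -67027; wraps to 64045 = 01111101000101101
R = NOT 01111101000101101 = 10000010111010010 = -64046
R = -64046 − (-61945) = -2101 = 11111011111001011

11111011111001011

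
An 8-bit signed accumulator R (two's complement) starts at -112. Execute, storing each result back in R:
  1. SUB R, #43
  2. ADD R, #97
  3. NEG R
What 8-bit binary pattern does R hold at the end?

00111010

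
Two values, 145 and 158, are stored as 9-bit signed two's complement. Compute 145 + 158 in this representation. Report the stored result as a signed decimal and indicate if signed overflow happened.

-209; overflow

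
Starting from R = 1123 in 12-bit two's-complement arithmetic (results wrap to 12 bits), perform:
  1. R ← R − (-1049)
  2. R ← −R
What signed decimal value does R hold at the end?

1924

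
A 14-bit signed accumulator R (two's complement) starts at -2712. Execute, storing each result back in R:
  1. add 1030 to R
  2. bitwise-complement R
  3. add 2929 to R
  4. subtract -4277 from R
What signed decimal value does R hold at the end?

Start: R = -2712 = 11010101101000.
R = -2712 + 1030 = -1682 = 11100101101110
R = NOT 11100101101110 = 00011010010001 = 1681
R = 1681 + 2929 = 4610 = 01001000000010
R = 4610 − (-4277) = 8887; wraps to -7497 = 10001010110111

-7497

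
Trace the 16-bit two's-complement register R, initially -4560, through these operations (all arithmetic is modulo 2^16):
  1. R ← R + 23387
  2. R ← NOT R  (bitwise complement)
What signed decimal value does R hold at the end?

Start: R = -4560 = 1110111000110000.
R = -4560 + 23387 = 18827 = 0100100110001011
R = NOT 0100100110001011 = 1011011001110100 = -18828

-18828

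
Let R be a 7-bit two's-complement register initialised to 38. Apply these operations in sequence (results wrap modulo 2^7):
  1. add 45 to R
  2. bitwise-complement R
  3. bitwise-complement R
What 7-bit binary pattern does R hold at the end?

Start: R = 38 = 0100110.
R = 38 + 45 = 83; wraps to -45 = 1010011
R = NOT 1010011 = 0101100 = 44
R = NOT 0101100 = 1010011 = -45

1010011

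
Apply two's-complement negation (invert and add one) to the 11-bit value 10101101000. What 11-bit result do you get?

Invert: 01010010111. Add 1: 01010011000.

01010011000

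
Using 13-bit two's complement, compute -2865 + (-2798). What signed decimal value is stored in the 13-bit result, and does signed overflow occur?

2529; overflow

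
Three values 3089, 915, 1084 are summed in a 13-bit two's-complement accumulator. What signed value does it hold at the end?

3089 + 915 = 4004 (0111110100100)
4004 + 1084 = 5088 → wraps to -3104 (1001111100000)

-3104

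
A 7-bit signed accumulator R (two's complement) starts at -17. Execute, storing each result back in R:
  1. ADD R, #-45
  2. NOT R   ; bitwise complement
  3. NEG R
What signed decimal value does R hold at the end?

-61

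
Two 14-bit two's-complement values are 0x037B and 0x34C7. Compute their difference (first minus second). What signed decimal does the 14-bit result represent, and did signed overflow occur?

3764; no overflow

0x037B = 00001101111011 = 891 (signed)
0x34C7 = 11010011000111 = -2873 (signed)
Subtract via negate-and-add: invert 11010011000111 + 1 = 00101100111001 (i.e. 2873).
  00001101111011
+ 00101100111001
= 00111010110100
Result 00111010110100: MSB = 0 → value 3764.
Both addends (after negating the subtrahend) are non-negative and so is the stored result: no signed overflow.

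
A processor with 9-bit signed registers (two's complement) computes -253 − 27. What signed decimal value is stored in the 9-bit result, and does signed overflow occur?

232; overflow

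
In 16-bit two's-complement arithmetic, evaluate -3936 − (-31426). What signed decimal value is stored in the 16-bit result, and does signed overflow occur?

27490; no overflow

-3936 → 1111000010100000
-31426 → 1000010100111110
Subtract via negate-and-add: invert 1000010100111110 + 1 = 0111101011000010 (i.e. 31426).
  1111000010100000
+ 0111101011000010
= 0110101101100010  (discard carry-out 1)
Result 0110101101100010: MSB = 0 → value 27490.
Addends (after negating the subtrahend) have opposite signs, so signed overflow cannot occur.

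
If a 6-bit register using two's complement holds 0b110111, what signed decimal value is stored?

MSB is 1, so the value is negative.
Invert: 001000. Add 1: 001001 = 9. So the value is −9.

-9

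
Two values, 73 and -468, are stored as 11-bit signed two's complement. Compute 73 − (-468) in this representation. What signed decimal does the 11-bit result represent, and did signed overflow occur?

73 → 00001001001
-468 → 11000101100
Subtract via negate-and-add: invert 11000101100 + 1 = 00111010100 (i.e. 468).
  00001001001
+ 00111010100
= 01000011101
Result 01000011101: MSB = 0 → value 541.
Both addends (after negating the subtrahend) are non-negative and so is the stored result: no signed overflow.

541; no overflow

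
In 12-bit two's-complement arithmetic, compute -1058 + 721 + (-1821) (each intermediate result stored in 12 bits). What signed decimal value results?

1938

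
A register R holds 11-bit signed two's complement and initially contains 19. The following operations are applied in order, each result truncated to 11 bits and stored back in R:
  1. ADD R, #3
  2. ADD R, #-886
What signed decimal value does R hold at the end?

Start: R = 19 = 00000010011.
R = 19 + 3 = 22 = 00000010110
R = 22 + (-886) = -864 = 10010100000

-864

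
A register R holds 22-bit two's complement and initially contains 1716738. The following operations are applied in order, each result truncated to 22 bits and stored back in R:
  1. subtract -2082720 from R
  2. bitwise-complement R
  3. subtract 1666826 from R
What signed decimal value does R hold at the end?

-1271981

Start: R = 1716738 = 0110100011001000000010.
R = 1716738 − (-2082720) = 3799458; wraps to -394846 = 1110011111100110100010
R = NOT 1110011111100110100010 = 0001100000011001011101 = 394845
R = 394845 − 1666826 = -1271981 = 1011001001011101010011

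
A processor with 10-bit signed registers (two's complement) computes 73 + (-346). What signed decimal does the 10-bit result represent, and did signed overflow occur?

73 → 0001001001
-346 → 1010100110
  0001001001
+ 1010100110
= 1011101111
Result 1011101111: MSB = 1 → 751 − 1024 = -273.
Addends have opposite signs, so signed overflow cannot occur.

-273; no overflow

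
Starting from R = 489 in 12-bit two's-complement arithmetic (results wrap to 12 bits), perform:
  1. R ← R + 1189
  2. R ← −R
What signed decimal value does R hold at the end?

-1678

Start: R = 489 = 000111101001.
R = 489 + 1189 = 1678 = 011010001110
R = −(1678) = -1678 = 100101110010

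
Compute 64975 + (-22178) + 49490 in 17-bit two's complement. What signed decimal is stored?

64975 + (-22178) = 42797 (01010011100101101)
42797 + 49490 = 92287 → wraps to -38785 (10110100001111111)

-38785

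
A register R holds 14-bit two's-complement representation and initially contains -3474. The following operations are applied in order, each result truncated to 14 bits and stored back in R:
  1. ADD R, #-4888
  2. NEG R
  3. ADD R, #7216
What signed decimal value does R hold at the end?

-806

Start: R = -3474 = 11001001101110.
R = -3474 + (-4888) = -8362; wraps to 8022 = 01111101010110
R = −(8022) = -8022 = 10000010101010
R = -8022 + 7216 = -806 = 11110011011010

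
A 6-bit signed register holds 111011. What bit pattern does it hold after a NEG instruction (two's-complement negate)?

000101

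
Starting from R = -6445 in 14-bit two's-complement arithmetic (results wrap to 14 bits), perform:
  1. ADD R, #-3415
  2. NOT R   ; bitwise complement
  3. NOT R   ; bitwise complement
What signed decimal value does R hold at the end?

6524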